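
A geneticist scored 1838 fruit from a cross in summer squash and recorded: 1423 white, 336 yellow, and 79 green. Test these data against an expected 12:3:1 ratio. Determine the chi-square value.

Total ratio parts = 16. Expected numbers out of 1838:
  white: 1838 × 12/16 = 1378.5
  yellow: 1838 × 3/16 = 344.625
  green: 1838 × 1/16 = 114.875
χ² = Σ (O − E)² / E
  white: (1423 − 1378.5)² / 1378.5 = 1.4365
  yellow: (336 − 344.625)² / 344.625 = 0.2159
  green: (79 − 114.875)² / 114.875 = 11.2036
χ² = 1.4365 + 0.2159 + 11.2036 = 12.856

12.856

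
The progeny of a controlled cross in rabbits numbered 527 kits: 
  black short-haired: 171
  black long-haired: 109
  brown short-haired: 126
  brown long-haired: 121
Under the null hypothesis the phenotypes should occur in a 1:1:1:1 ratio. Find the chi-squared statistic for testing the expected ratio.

16.750

Total ratio parts = 4. Expected numbers out of 527:
  black short-haired: 527 × 1/4 = 131.75
  black long-haired: 527 × 1/4 = 131.75
  brown short-haired: 527 × 1/4 = 131.75
  brown long-haired: 527 × 1/4 = 131.75
χ² = Σ (O − E)² / E
  black short-haired: (171 − 131.75)² / 131.75 = 11.6931
  black long-haired: (109 − 131.75)² / 131.75 = 3.9284
  brown short-haired: (126 − 131.75)² / 131.75 = 0.2509
  brown long-haired: (121 − 131.75)² / 131.75 = 0.8771
χ² = 11.6931 + 3.9284 + 0.2509 + 0.8771 = 16.7495 ≈ 16.750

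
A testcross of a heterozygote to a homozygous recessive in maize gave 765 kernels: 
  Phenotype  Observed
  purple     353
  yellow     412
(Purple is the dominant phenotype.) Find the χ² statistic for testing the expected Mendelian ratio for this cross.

4.550

A testcross of a heterozygote (Aa × aa) gives a 1:1 phenotypic ratio.
The 1:1 ratio has 2 parts, so with N = 765 the expected counts are:
  purple: 765 × 1/2 = 382.5
  yellow: 765 × 1/2 = 382.5
χ² = Σ (O − E)² / E
  purple: (353 − 382.5)² / 382.5 = 2.2752
  yellow: (412 − 382.5)² / 382.5 = 2.2752
χ² = 2.2752 + 2.2752 = 4.5504 ≈ 4.550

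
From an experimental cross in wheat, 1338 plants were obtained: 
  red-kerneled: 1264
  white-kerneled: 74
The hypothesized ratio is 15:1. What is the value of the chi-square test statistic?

Under the 15:1 hypothesis (Σ ratio = 16, N = 1338):
  red-kerneled: 1338 × 15/16 = 1254.375
  white-kerneled: 1338 × 1/16 = 83.625
χ² = Σ (O − E)² / E
  red-kerneled: (1264 − 1254.375)² / 1254.375 = 0.0739
  white-kerneled: (74 − 83.625)² / 83.625 = 1.1078
χ² = 0.0739 + 1.1078 = 1.1817 ≈ 1.182

1.182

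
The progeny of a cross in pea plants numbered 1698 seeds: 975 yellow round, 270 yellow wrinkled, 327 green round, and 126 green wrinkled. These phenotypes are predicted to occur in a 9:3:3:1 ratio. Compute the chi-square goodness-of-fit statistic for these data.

Under the 9:3:3:1 hypothesis (Σ ratio = 16, N = 1698):
  yellow round: 1698 × 9/16 = 955.125
  yellow wrinkled: 1698 × 3/16 = 318.375
  green round: 1698 × 3/16 = 318.375
  green wrinkled: 1698 × 1/16 = 106.125
χ² = Σ (O − E)² / E
  yellow round: (975 − 955.125)² / 955.125 = 0.4136
  yellow wrinkled: (270 − 318.375)² / 318.375 = 7.3503
  green round: (327 − 318.375)² / 318.375 = 0.2337
  green wrinkled: (126 − 106.125)² / 106.125 = 3.7222
χ² = 0.4136 + 7.3503 + 0.2337 + 3.7222 = 11.7198 ≈ 11.720

11.720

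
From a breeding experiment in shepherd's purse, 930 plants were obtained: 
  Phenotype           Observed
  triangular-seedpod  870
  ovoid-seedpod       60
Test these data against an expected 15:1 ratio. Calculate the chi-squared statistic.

0.065

The 15:1 ratio has 16 parts, so with N = 930 the expected counts are:
  triangular-seedpod: 930 × 15/16 = 871.875
  ovoid-seedpod: 930 × 1/16 = 58.125
χ² = Σ (O − E)² / E
  triangular-seedpod: (870 − 871.875)² / 871.875 = 0.0040
  ovoid-seedpod: (60 − 58.125)² / 58.125 = 0.0605
χ² = 0.0040 + 0.0605 = 0.0645 ≈ 0.065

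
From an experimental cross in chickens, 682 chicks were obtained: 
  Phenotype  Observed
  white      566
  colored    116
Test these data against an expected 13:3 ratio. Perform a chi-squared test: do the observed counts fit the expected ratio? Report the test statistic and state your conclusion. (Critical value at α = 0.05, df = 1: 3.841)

1.357; consistent

Under the 13:3 hypothesis (Σ ratio = 16, N = 682):
  white: 682 × 13/16 = 554.125
  colored: 682 × 3/16 = 127.875
χ² = Σ (O − E)² / E
  white: (566 − 554.125)² / 554.125 = 0.2545
  colored: (116 − 127.875)² / 127.875 = 1.1028
χ² = 0.2545 + 1.1028 = 1.3573 ≈ 1.357
Degrees of freedom = 2 − 1 = 1; critical value at α = 0.05 is 3.841.
Since 1.357 < 3.841, we fail to reject the null hypothesis — the data are consistent with the 13:3 ratio.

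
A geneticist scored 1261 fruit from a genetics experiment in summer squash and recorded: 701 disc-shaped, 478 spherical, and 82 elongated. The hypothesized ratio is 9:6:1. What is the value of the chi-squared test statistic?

The 9:6:1 ratio has 16 parts, so with N = 1261 the expected counts are:
  disc-shaped: 1261 × 9/16 = 709.3125
  spherical: 1261 × 6/16 = 472.875
  elongated: 1261 × 1/16 = 78.8125
χ² = Σ (O − E)² / E
  disc-shaped: (701 − 709.3125)² / 709.3125 = 0.0974
  spherical: (478 − 472.875)² / 472.875 = 0.0555
  elongated: (82 − 78.8125)² / 78.8125 = 0.1289
χ² = 0.0974 + 0.0555 + 0.1289 = 0.2818 ≈ 0.282

0.282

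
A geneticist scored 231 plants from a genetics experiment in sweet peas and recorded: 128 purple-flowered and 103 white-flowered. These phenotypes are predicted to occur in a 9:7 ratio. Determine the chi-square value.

0.066

The 9:7 ratio has 16 parts, so with N = 231 the expected counts are:
  purple-flowered: 231 × 9/16 = 129.9375
  white-flowered: 231 × 7/16 = 101.0625
χ² = Σ (O − E)² / E
  purple-flowered: (128 − 129.9375)² / 129.9375 = 0.0289
  white-flowered: (103 − 101.0625)² / 101.0625 = 0.0371
χ² = 0.0289 + 0.0371 = 0.066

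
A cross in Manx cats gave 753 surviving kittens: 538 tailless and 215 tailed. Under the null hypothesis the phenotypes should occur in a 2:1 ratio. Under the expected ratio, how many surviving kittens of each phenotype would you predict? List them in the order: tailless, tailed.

The 2:1 ratio has 3 parts, so with N = 753 the expected counts are:
  tailless: 753 × 2/3 = 502
  tailed: 753 × 1/3 = 251

502, 251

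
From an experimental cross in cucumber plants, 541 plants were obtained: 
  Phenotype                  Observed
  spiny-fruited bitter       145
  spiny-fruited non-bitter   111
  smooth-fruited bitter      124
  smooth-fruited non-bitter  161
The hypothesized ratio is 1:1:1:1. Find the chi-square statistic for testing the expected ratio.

10.889

Total ratio parts = 4. Expected numbers out of 541:
  spiny-fruited bitter: 541 × 1/4 = 135.25
  spiny-fruited non-bitter: 541 × 1/4 = 135.25
  smooth-fruited bitter: 541 × 1/4 = 135.25
  smooth-fruited non-bitter: 541 × 1/4 = 135.25
χ² = Σ (O − E)² / E
  spiny-fruited bitter: (145 − 135.25)² / 135.25 = 0.7029
  spiny-fruited non-bitter: (111 − 135.25)² / 135.25 = 4.3480
  smooth-fruited bitter: (124 − 135.25)² / 135.25 = 0.9358
  smooth-fruited non-bitter: (161 − 135.25)² / 135.25 = 4.9025
χ² = 0.7029 + 4.3480 + 0.9358 + 4.9025 = 10.8892 ≈ 10.889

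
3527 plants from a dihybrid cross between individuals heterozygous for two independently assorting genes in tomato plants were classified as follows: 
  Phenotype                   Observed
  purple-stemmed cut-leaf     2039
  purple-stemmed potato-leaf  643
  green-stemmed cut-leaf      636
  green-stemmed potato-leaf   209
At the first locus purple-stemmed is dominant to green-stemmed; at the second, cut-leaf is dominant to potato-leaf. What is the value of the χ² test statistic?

3.598

A dihybrid F₂ with independent assortment and complete dominance at both loci gives a 9:3:3:1 phenotypic ratio.
Total ratio parts = 16. Expected numbers out of 3527:
  purple-stemmed cut-leaf: 3527 × 9/16 = 1983.9375
  purple-stemmed potato-leaf: 3527 × 3/16 = 661.3125
  green-stemmed cut-leaf: 3527 × 3/16 = 661.3125
  green-stemmed potato-leaf: 3527 × 1/16 = 220.4375
χ² = Σ (O − E)² / E
  purple-stemmed cut-leaf: (2039 − 1983.9375)² / 1983.9375 = 1.5282
  purple-stemmed potato-leaf: (643 − 661.3125)² / 661.3125 = 0.5071
  green-stemmed cut-leaf: (636 − 661.3125)² / 661.3125 = 0.9689
  green-stemmed potato-leaf: (209 − 220.4375)² / 220.4375 = 0.5934
χ² = 1.5282 + 0.5071 + 0.9689 + 0.5934 = 3.5976 ≈ 3.598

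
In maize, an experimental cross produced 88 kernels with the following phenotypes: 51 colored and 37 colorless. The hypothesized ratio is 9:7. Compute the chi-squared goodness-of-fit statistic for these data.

Expected counts for N = 88 under a 9:7 ratio (total parts = 16):
  colored: 88 × 9/16 = 49.5
  colorless: 88 × 7/16 = 38.5
χ² = Σ (O − E)² / E
  colored: (51 − 49.5)² / 49.5 = 0.0455
  colorless: (37 − 38.5)² / 38.5 = 0.0584
χ² = 0.0455 + 0.0584 = 0.1039 ≈ 0.104

0.104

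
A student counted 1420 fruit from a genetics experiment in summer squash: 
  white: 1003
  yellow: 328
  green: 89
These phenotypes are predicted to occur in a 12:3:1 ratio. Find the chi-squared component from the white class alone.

Under the 12:3:1 hypothesis (Σ ratio = 16, N = 1420):
  white: 1420 × 12/16 = 1065
  yellow: 1420 × 3/16 = 266.25
  green: 1420 × 1/16 = 88.75
Contribution of white: (1003 − 1065)² / 1065 = 3.6094

3.609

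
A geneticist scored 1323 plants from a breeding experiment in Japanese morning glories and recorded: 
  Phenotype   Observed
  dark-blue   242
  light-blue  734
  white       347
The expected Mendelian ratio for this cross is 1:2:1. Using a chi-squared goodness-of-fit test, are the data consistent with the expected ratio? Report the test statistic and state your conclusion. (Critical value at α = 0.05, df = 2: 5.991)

32.559; not consistent

Total ratio parts = 4. Expected numbers out of 1323:
  dark-blue: 1323 × 1/4 = 330.75
  light-blue: 1323 × 2/4 = 661.5
  white: 1323 × 1/4 = 330.75
χ² = Σ (O − E)² / E
  dark-blue: (242 − 330.75)² / 330.75 = 23.8142
  light-blue: (734 − 661.5)² / 661.5 = 7.9460
  white: (347 − 330.75)² / 330.75 = 0.7984
χ² = 23.8142 + 7.9460 + 0.7984 = 32.5586 ≈ 32.559
Degrees of freedom = 3 − 1 = 2; critical value at α = 0.05 is 5.991.
Since 32.559 > 5.991, we reject the null hypothesis — the data do not fit the 1:2:1 ratio.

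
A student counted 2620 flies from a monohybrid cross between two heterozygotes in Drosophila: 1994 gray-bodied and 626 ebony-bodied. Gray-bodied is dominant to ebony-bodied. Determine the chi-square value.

1.712

For a monohybrid cross between heterozygotes with complete dominance, the expected phenotypic ratio is 3:1.
Expected counts for N = 2620 under a 3:1 ratio (total parts = 4):
  gray-bodied: 2620 × 3/4 = 1965
  ebony-bodied: 2620 × 1/4 = 655
χ² = Σ (O − E)² / E
  gray-bodied: (1994 − 1965)² / 1965 = 0.4280
  ebony-bodied: (626 − 655)² / 655 = 1.2840
χ² = 0.4280 + 1.2840 = 1.712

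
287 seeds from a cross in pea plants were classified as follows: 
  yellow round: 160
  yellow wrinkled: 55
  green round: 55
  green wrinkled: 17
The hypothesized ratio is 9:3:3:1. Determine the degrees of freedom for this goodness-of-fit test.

3

A goodness-of-fit test with 4 phenotype classes has df = 4 − 1 = 3.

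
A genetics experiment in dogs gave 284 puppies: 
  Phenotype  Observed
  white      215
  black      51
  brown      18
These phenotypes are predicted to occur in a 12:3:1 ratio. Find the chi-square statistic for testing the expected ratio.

Under the 12:3:1 hypothesis (Σ ratio = 16, N = 284):
  white: 284 × 12/16 = 213
  black: 284 × 3/16 = 53.25
  brown: 284 × 1/16 = 17.75
χ² = Σ (O − E)² / E
  white: (215 − 213)² / 213 = 0.0188
  black: (51 − 53.25)² / 53.25 = 0.0951
  brown: (18 − 17.75)² / 17.75 = 0.0035
χ² = 0.0188 + 0.0951 + 0.0035 = 0.1174 ≈ 0.117

0.117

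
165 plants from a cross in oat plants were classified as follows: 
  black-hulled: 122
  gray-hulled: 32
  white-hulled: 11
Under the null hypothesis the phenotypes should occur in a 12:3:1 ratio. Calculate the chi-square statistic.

0.107

The 12:3:1 ratio has 16 parts, so with N = 165 the expected counts are:
  black-hulled: 165 × 12/16 = 123.75
  gray-hulled: 165 × 3/16 = 30.9375
  white-hulled: 165 × 1/16 = 10.3125
χ² = Σ (O − E)² / E
  black-hulled: (122 − 123.75)² / 123.75 = 0.0247
  gray-hulled: (32 − 30.9375)² / 30.9375 = 0.0365
  white-hulled: (11 − 10.3125)² / 10.3125 = 0.0458
χ² = 0.0247 + 0.0365 + 0.0458 = 0.107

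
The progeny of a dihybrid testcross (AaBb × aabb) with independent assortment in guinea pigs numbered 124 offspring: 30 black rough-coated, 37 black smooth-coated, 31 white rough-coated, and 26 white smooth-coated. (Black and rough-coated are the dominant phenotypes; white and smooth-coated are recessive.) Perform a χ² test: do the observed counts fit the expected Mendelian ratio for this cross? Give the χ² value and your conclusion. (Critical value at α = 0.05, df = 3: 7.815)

2.000; consistent

A dihybrid testcross with independent assortment gives a 1:1:1:1 ratio.
Under the 1:1:1:1 hypothesis (Σ ratio = 4, N = 124):
  black rough-coated: 124 × 1/4 = 31
  black smooth-coated: 124 × 1/4 = 31
  white rough-coated: 124 × 1/4 = 31
  white smooth-coated: 124 × 1/4 = 31
χ² = Σ (O − E)² / E
  black rough-coated: (30 − 31)² / 31 = 0.0323
  black smooth-coated: (37 − 31)² / 31 = 1.1613
  white rough-coated: (31 − 31)² / 31 = 0.0000
  white smooth-coated: (26 − 31)² / 31 = 0.8065
χ² = 0.0323 + 1.1613 + 0.0000 + 0.8065 = 2.0001 ≈ 2.000
Degrees of freedom = 4 − 1 = 3; critical value at α = 0.05 is 7.815.
Since 2.000 < 7.815, we fail to reject the null hypothesis — the data are consistent with the 1:1:1:1 ratio.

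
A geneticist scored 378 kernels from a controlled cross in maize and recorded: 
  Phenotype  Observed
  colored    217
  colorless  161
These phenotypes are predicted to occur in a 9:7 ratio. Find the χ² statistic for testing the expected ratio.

Under the 9:7 hypothesis (Σ ratio = 16, N = 378):
  colored: 378 × 9/16 = 212.625
  colorless: 378 × 7/16 = 165.375
χ² = Σ (O − E)² / E
  colored: (217 − 212.625)² / 212.625 = 0.0900
  colorless: (161 − 165.375)² / 165.375 = 0.1157
χ² = 0.0900 + 0.1157 = 0.2057 ≈ 0.206

0.206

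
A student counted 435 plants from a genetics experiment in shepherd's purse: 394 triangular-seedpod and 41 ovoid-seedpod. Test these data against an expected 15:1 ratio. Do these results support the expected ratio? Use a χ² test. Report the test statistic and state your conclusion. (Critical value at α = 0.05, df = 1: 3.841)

7.485; not consistent

Expected counts for N = 435 under a 15:1 ratio (total parts = 16):
  triangular-seedpod: 435 × 15/16 = 407.8125
  ovoid-seedpod: 435 × 1/16 = 27.1875
χ² = Σ (O − E)² / E
  triangular-seedpod: (394 − 407.8125)² / 407.8125 = 0.4678
  ovoid-seedpod: (41 − 27.1875)² / 27.1875 = 7.0174
χ² = 0.4678 + 7.0174 = 7.4852 ≈ 7.485
Degrees of freedom = 2 − 1 = 1; critical value at α = 0.05 is 3.841.
Since 7.485 > 3.841, we reject the null hypothesis — the data do not fit the 15:1 ratio.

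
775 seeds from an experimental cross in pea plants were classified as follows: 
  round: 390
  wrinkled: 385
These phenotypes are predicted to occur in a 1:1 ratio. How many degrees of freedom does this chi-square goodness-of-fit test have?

A goodness-of-fit test with 2 phenotype classes has df = 2 − 1 = 1.

1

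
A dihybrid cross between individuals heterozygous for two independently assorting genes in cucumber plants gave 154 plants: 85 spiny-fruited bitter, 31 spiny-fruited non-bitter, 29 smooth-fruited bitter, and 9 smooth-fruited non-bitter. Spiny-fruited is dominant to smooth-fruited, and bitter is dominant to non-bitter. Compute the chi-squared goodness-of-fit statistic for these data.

0.228

A dihybrid F₂ with independent assortment and complete dominance at both loci gives a 9:3:3:1 phenotypic ratio.
The 9:3:3:1 ratio has 16 parts, so with N = 154 the expected counts are:
  spiny-fruited bitter: 154 × 9/16 = 86.625
  spiny-fruited non-bitter: 154 × 3/16 = 28.875
  smooth-fruited bitter: 154 × 3/16 = 28.875
  smooth-fruited non-bitter: 154 × 1/16 = 9.625
χ² = Σ (O − E)² / E
  spiny-fruited bitter: (85 − 86.625)² / 86.625 = 0.0305
  spiny-fruited non-bitter: (31 − 28.875)² / 28.875 = 0.1564
  smooth-fruited bitter: (29 − 28.875)² / 28.875 = 0.0005
  smooth-fruited non-bitter: (9 − 9.625)² / 9.625 = 0.0406
χ² = 0.0305 + 0.1564 + 0.0005 + 0.0406 = 0.228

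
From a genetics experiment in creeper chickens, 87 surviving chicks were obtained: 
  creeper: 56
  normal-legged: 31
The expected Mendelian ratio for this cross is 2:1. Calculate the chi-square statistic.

0.207

Under the 2:1 hypothesis (Σ ratio = 3, N = 87):
  creeper: 87 × 2/3 = 58
  normal-legged: 87 × 1/3 = 29
χ² = Σ (O − E)² / E
  creeper: (56 − 58)² / 58 = 0.0690
  normal-legged: (31 − 29)² / 29 = 0.1379
χ² = 0.0690 + 0.1379 = 0.2069 ≈ 0.207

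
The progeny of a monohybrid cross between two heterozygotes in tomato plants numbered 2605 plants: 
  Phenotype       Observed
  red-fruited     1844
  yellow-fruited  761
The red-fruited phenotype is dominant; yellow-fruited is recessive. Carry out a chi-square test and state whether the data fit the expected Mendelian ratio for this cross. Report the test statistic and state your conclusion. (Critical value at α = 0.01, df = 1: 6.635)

24.660; not consistent

For a monohybrid cross between heterozygotes with complete dominance, the expected phenotypic ratio is 3:1.
The 3:1 ratio has 4 parts, so with N = 2605 the expected counts are:
  red-fruited: 2605 × 3/4 = 1953.75
  yellow-fruited: 2605 × 1/4 = 651.25
χ² = Σ (O − E)² / E
  red-fruited: (1844 − 1953.75)² / 1953.75 = 6.1651
  yellow-fruited: (761 − 651.25)² / 651.25 = 18.4953
χ² = 6.1651 + 18.4953 = 24.6604 ≈ 24.660
Degrees of freedom = 2 − 1 = 1; critical value at α = 0.01 is 6.635.
Since 24.660 > 6.635, we reject the null hypothesis — the data do not fit the 3:1 ratio.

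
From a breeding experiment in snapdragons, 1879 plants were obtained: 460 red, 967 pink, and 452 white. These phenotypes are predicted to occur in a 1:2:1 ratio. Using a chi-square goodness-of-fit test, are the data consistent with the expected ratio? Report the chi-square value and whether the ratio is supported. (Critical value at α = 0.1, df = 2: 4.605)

The 1:2:1 ratio has 4 parts, so with N = 1879 the expected counts are:
  red: 1879 × 1/4 = 469.75
  pink: 1879 × 2/4 = 939.5
  white: 1879 × 1/4 = 469.75
χ² = Σ (O − E)² / E
  red: (460 − 469.75)² / 469.75 = 0.2024
  pink: (967 − 939.5)² / 939.5 = 0.8049
  white: (452 − 469.75)² / 469.75 = 0.6707
χ² = 0.2024 + 0.8049 + 0.6707 = 1.678
Degrees of freedom = 3 − 1 = 2; critical value at α = 0.1 is 4.605.
Since 1.678 < 4.605, we fail to reject the null hypothesis — the data are consistent with the 1:2:1 ratio.

1.678; consistent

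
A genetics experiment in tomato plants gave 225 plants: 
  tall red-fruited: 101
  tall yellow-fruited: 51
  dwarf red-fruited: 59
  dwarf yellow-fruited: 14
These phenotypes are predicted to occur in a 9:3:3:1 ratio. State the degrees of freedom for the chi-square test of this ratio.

A goodness-of-fit test with 4 phenotype classes has df = 4 − 1 = 3.

3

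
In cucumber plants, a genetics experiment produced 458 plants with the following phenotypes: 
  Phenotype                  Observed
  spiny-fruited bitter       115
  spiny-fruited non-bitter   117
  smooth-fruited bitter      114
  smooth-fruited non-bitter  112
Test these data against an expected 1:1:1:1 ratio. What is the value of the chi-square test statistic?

0.114

Expected counts for N = 458 under a 1:1:1:1 ratio (total parts = 4):
  spiny-fruited bitter: 458 × 1/4 = 114.5
  spiny-fruited non-bitter: 458 × 1/4 = 114.5
  smooth-fruited bitter: 458 × 1/4 = 114.5
  smooth-fruited non-bitter: 458 × 1/4 = 114.5
χ² = Σ (O − E)² / E
  spiny-fruited bitter: (115 − 114.5)² / 114.5 = 0.0022
  spiny-fruited non-bitter: (117 − 114.5)² / 114.5 = 0.0546
  smooth-fruited bitter: (114 − 114.5)² / 114.5 = 0.0022
  smooth-fruited non-bitter: (112 − 114.5)² / 114.5 = 0.0546
χ² = 0.0022 + 0.0546 + 0.0022 + 0.0546 = 0.1136 ≈ 0.114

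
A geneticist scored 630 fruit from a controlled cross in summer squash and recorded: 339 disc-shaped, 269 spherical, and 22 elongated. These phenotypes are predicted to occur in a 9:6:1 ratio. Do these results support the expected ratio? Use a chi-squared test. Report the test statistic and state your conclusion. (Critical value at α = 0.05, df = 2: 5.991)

12.874; not consistent

Under the 9:6:1 hypothesis (Σ ratio = 16, N = 630):
  disc-shaped: 630 × 9/16 = 354.375
  spherical: 630 × 6/16 = 236.25
  elongated: 630 × 1/16 = 39.375
χ² = Σ (O − E)² / E
  disc-shaped: (339 − 354.375)² / 354.375 = 0.6671
  spherical: (269 − 236.25)² / 236.25 = 4.5399
  elongated: (22 − 39.375)² / 39.375 = 7.6671
χ² = 0.6671 + 4.5399 + 7.6671 = 12.8741 ≈ 12.874
Degrees of freedom = 3 − 1 = 2; critical value at α = 0.05 is 5.991.
Since 12.874 > 5.991, we reject the null hypothesis — the data do not fit the 9:6:1 ratio.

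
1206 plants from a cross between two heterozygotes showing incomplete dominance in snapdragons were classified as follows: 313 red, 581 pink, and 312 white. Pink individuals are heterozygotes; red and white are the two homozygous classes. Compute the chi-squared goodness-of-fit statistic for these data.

1.607

With incomplete dominance, a heterozygote × heterozygote cross gives a 1:2:1 phenotypic ratio.
Expected counts for N = 1206 under a 1:2:1 ratio (total parts = 4):
  red: 1206 × 1/4 = 301.5
  pink: 1206 × 2/4 = 603
  white: 1206 × 1/4 = 301.5
χ² = Σ (O − E)² / E
  red: (313 − 301.5)² / 301.5 = 0.4386
  pink: (581 − 603)² / 603 = 0.8027
  white: (312 − 301.5)² / 301.5 = 0.3657
χ² = 0.4386 + 0.8027 + 0.3657 = 1.607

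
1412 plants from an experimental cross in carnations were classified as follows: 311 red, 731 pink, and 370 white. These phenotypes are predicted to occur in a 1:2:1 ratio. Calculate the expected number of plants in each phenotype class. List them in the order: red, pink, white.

Under the 1:2:1 hypothesis (Σ ratio = 4, N = 1412):
  red: 1412 × 1/4 = 353
  pink: 1412 × 2/4 = 706
  white: 1412 × 1/4 = 353

353, 706, 353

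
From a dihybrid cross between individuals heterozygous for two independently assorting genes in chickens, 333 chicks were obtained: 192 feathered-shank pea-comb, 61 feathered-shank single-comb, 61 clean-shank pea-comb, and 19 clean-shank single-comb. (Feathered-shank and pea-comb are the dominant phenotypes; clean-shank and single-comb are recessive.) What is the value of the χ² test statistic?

0.341

A dihybrid F₂ with independent assortment and complete dominance at both loci gives a 9:3:3:1 phenotypic ratio.
Total ratio parts = 16. Expected numbers out of 333:
  feathered-shank pea-comb: 333 × 9/16 = 187.3125
  feathered-shank single-comb: 333 × 3/16 = 62.4375
  clean-shank pea-comb: 333 × 3/16 = 62.4375
  clean-shank single-comb: 333 × 1/16 = 20.8125
χ² = Σ (O − E)² / E
  feathered-shank pea-comb: (192 − 187.3125)² / 187.3125 = 0.1173
  feathered-shank single-comb: (61 − 62.4375)² / 62.4375 = 0.0331
  clean-shank pea-comb: (61 − 62.4375)² / 62.4375 = 0.0331
  clean-shank single-comb: (19 − 20.8125)² / 20.8125 = 0.1578
χ² = 0.1173 + 0.0331 + 0.0331 + 0.1578 = 0.3413 ≈ 0.341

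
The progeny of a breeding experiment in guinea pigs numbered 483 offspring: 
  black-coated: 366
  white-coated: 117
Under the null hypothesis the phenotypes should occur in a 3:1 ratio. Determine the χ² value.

0.155

Total ratio parts = 4. Expected numbers out of 483:
  black-coated: 483 × 3/4 = 362.25
  white-coated: 483 × 1/4 = 120.75
χ² = Σ (O − E)² / E
  black-coated: (366 − 362.25)² / 362.25 = 0.0388
  white-coated: (117 − 120.75)² / 120.75 = 0.1165
χ² = 0.0388 + 0.1165 = 0.1553 ≈ 0.155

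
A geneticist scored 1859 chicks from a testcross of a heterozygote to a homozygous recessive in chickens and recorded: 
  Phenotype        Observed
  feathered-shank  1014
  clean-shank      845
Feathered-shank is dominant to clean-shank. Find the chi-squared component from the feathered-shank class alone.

A testcross of a heterozygote (Aa × aa) gives a 1:1 phenotypic ratio.
Under the 1:1 hypothesis (Σ ratio = 2, N = 1859):
  feathered-shank: 1859 × 1/2 = 929.5
  clean-shank: 1859 × 1/2 = 929.5
Contribution of feathered-shank: (1014 − 929.5)² / 929.5 = 7.6818

7.682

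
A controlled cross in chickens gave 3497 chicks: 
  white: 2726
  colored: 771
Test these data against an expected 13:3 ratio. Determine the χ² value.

Total ratio parts = 16. Expected numbers out of 3497:
  white: 3497 × 13/16 = 2841.3125
  colored: 3497 × 3/16 = 655.6875
χ² = Σ (O − E)² / E
  white: (2726 − 2841.3125)² / 2841.3125 = 4.6799
  colored: (771 − 655.6875)² / 655.6875 = 20.2794
χ² = 4.6799 + 20.2794 = 24.9593 ≈ 24.959

24.959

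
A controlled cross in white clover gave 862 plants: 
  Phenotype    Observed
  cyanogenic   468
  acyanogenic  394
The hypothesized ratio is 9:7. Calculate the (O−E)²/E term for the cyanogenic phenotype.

Expected counts for N = 862 under a 9:7 ratio (total parts = 16):
  cyanogenic: 862 × 9/16 = 484.875
  acyanogenic: 862 × 7/16 = 377.125
Contribution of cyanogenic: (468 − 484.875)² / 484.875 = 0.5873

0.587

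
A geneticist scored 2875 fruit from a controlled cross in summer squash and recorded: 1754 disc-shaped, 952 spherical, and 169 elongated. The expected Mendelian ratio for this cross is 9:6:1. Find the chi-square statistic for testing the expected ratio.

Under the 9:6:1 hypothesis (Σ ratio = 16, N = 2875):
  disc-shaped: 2875 × 9/16 = 1617.1875
  spherical: 2875 × 6/16 = 1078.125
  elongated: 2875 × 1/16 = 179.6875
χ² = Σ (O − E)² / E
  disc-shaped: (1754 − 1617.1875)² / 1617.1875 = 11.5742
  spherical: (952 − 1078.125)² / 1078.125 = 14.7548
  elongated: (169 − 179.6875)² / 179.6875 = 0.6357
χ² = 11.5742 + 14.7548 + 0.6357 = 26.9647 ≈ 26.965

26.965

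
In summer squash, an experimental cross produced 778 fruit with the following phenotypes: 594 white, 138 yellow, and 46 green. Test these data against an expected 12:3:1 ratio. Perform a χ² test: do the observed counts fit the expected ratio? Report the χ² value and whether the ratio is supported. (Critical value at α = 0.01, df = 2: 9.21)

Under the 12:3:1 hypothesis (Σ ratio = 16, N = 778):
  white: 778 × 12/16 = 583.5
  yellow: 778 × 3/16 = 145.875
  green: 778 × 1/16 = 48.625
χ² = Σ (O − E)² / E
  white: (594 − 583.5)² / 583.5 = 0.1889
  yellow: (138 − 145.875)² / 145.875 = 0.4251
  green: (46 − 48.625)² / 48.625 = 0.1417
χ² = 0.1889 + 0.4251 + 0.1417 = 0.7557 ≈ 0.756
Degrees of freedom = 3 − 1 = 2; critical value at α = 0.01 is 9.21.
Since 0.756 < 9.21, we fail to reject the null hypothesis — the data are consistent with the 12:3:1 ratio.

0.756; consistent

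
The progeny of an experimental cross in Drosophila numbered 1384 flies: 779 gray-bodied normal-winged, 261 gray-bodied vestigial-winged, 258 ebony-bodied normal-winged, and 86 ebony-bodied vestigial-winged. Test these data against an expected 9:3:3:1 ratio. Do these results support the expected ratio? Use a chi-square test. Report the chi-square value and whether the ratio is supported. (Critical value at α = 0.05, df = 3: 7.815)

Under the 9:3:3:1 hypothesis (Σ ratio = 16, N = 1384):
  gray-bodied normal-winged: 1384 × 9/16 = 778.5
  gray-bodied vestigial-winged: 1384 × 3/16 = 259.5
  ebony-bodied normal-winged: 1384 × 3/16 = 259.5
  ebony-bodied vestigial-winged: 1384 × 1/16 = 86.5
χ² = Σ (O − E)² / E
  gray-bodied normal-winged: (779 − 778.5)² / 778.5 = 0.0003
  gray-bodied vestigial-winged: (261 − 259.5)² / 259.5 = 0.0087
  ebony-bodied normal-winged: (258 − 259.5)² / 259.5 = 0.0087
  ebony-bodied vestigial-winged: (86 − 86.5)² / 86.5 = 0.0029
χ² = 0.0003 + 0.0087 + 0.0087 + 0.0029 = 0.0206 ≈ 0.021
Degrees of freedom = 4 − 1 = 3; critical value at α = 0.05 is 7.815.
Since 0.021 < 7.815, we fail to reject the null hypothesis — the data are consistent with the 9:3:3:1 ratio.

0.021; consistent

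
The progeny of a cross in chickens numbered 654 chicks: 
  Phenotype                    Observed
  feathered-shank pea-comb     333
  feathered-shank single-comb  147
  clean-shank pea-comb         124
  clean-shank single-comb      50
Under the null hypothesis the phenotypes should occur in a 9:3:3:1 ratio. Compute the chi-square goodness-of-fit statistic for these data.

10.204

Total ratio parts = 16. Expected numbers out of 654:
  feathered-shank pea-comb: 654 × 9/16 = 367.875
  feathered-shank single-comb: 654 × 3/16 = 122.625
  clean-shank pea-comb: 654 × 3/16 = 122.625
  clean-shank single-comb: 654 × 1/16 = 40.875
χ² = Σ (O − E)² / E
  feathered-shank pea-comb: (333 − 367.875)² / 367.875 = 3.3062
  feathered-shank single-comb: (147 − 122.625)² / 122.625 = 4.8452
  clean-shank pea-comb: (124 − 122.625)² / 122.625 = 0.0154
  clean-shank single-comb: (50 − 40.875)² / 40.875 = 2.0371
χ² = 3.3062 + 4.8452 + 0.0154 + 2.0371 = 10.2039 ≈ 10.204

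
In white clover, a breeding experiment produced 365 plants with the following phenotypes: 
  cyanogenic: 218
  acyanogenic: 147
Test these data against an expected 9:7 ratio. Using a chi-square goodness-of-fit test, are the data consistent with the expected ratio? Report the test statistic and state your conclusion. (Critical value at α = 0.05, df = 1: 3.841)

Total ratio parts = 16. Expected numbers out of 365:
  cyanogenic: 365 × 9/16 = 205.3125
  acyanogenic: 365 × 7/16 = 159.6875
χ² = Σ (O − E)² / E
  cyanogenic: (218 − 205.3125)² / 205.3125 = 0.7840
  acyanogenic: (147 − 159.6875)² / 159.6875 = 1.0080
χ² = 0.7840 + 1.0080 = 1.792
Degrees of freedom = 2 − 1 = 1; critical value at α = 0.05 is 3.841.
Since 1.792 < 3.841, we fail to reject the null hypothesis — the data are consistent with the 9:7 ratio.

1.792; consistent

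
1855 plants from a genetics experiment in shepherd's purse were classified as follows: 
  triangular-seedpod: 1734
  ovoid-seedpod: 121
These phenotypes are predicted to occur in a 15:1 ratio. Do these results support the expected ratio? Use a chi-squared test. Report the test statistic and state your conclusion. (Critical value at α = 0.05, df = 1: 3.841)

Under the 15:1 hypothesis (Σ ratio = 16, N = 1855):
  triangular-seedpod: 1855 × 15/16 = 1739.0625
  ovoid-seedpod: 1855 × 1/16 = 115.9375
χ² = Σ (O − E)² / E
  triangular-seedpod: (1734 − 1739.0625)² / 1739.0625 = 0.0147
  ovoid-seedpod: (121 − 115.9375)² / 115.9375 = 0.2211
χ² = 0.0147 + 0.2211 = 0.2358 ≈ 0.236
Degrees of freedom = 2 − 1 = 1; critical value at α = 0.05 is 3.841.
Since 0.236 < 3.841, we fail to reject the null hypothesis — the data are consistent with the 15:1 ratio.

0.236; consistent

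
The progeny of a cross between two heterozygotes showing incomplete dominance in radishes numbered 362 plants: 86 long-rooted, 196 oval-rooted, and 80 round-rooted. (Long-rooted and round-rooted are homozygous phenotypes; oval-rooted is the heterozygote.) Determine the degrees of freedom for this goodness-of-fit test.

With incomplete dominance, a heterozygote × heterozygote cross gives a 1:2:1 phenotypic ratio.
A goodness-of-fit test with 3 phenotype classes has df = 3 − 1 = 2.

2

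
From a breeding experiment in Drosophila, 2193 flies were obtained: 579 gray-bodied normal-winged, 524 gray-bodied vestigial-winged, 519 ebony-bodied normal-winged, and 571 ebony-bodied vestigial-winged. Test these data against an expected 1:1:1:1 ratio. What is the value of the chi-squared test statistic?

5.302

Total ratio parts = 4. Expected numbers out of 2193:
  gray-bodied normal-winged: 2193 × 1/4 = 548.25
  gray-bodied vestigial-winged: 2193 × 1/4 = 548.25
  ebony-bodied normal-winged: 2193 × 1/4 = 548.25
  ebony-bodied vestigial-winged: 2193 × 1/4 = 548.25
χ² = Σ (O − E)² / E
  gray-bodied normal-winged: (579 − 548.25)² / 548.25 = 1.7247
  gray-bodied vestigial-winged: (524 − 548.25)² / 548.25 = 1.0726
  ebony-bodied normal-winged: (519 − 548.25)² / 548.25 = 1.5605
  ebony-bodied vestigial-winged: (571 − 548.25)² / 548.25 = 0.9440
χ² = 1.7247 + 1.0726 + 1.5605 + 0.9440 = 5.3018 ≈ 5.302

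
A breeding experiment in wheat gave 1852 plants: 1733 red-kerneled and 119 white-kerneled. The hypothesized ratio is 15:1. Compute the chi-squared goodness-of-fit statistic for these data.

0.097

The 15:1 ratio has 16 parts, so with N = 1852 the expected counts are:
  red-kerneled: 1852 × 15/16 = 1736.25
  white-kerneled: 1852 × 1/16 = 115.75
χ² = Σ (O − E)² / E
  red-kerneled: (1733 − 1736.25)² / 1736.25 = 0.0061
  white-kerneled: (119 − 115.75)² / 115.75 = 0.0913
χ² = 0.0061 + 0.0913 = 0.0974 ≈ 0.097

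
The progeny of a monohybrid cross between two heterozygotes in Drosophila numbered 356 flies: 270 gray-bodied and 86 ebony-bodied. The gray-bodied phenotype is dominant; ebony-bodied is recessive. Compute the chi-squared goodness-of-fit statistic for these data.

0.135

For a monohybrid cross between heterozygotes with complete dominance, the expected phenotypic ratio is 3:1.
Expected counts for N = 356 under a 3:1 ratio (total parts = 4):
  gray-bodied: 356 × 3/4 = 267
  ebony-bodied: 356 × 1/4 = 89
χ² = Σ (O − E)² / E
  gray-bodied: (270 − 267)² / 267 = 0.0337
  ebony-bodied: (86 − 89)² / 89 = 0.1011
χ² = 0.0337 + 0.1011 = 0.1348 ≈ 0.135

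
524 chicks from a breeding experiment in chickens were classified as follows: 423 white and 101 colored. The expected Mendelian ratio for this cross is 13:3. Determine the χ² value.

0.095

Total ratio parts = 16. Expected numbers out of 524:
  white: 524 × 13/16 = 425.75
  colored: 524 × 3/16 = 98.25
χ² = Σ (O − E)² / E
  white: (423 − 425.75)² / 425.75 = 0.0178
  colored: (101 − 98.25)² / 98.25 = 0.0770
χ² = 0.0178 + 0.0770 = 0.0948 ≈ 0.095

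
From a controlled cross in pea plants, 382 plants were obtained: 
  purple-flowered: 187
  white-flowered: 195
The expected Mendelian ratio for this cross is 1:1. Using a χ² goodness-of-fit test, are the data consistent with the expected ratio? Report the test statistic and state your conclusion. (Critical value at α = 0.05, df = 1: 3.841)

Total ratio parts = 2. Expected numbers out of 382:
  purple-flowered: 382 × 1/2 = 191
  white-flowered: 382 × 1/2 = 191
χ² = Σ (O − E)² / E
  purple-flowered: (187 − 191)² / 191 = 0.0838
  white-flowered: (195 − 191)² / 191 = 0.0838
χ² = 0.0838 + 0.0838 = 0.1676 ≈ 0.168
Degrees of freedom = 2 − 1 = 1; critical value at α = 0.05 is 3.841.
Since 0.168 < 3.841, we fail to reject the null hypothesis — the data are consistent with the 1:1 ratio.

0.168; consistent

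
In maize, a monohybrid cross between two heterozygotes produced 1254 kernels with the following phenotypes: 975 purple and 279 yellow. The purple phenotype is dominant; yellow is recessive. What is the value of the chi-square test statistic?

For a monohybrid cross between heterozygotes with complete dominance, the expected phenotypic ratio is 3:1.
Expected counts for N = 1254 under a 3:1 ratio (total parts = 4):
  purple: 1254 × 3/4 = 940.5
  yellow: 1254 × 1/4 = 313.5
χ² = Σ (O − E)² / E
  purple: (975 − 940.5)² / 940.5 = 1.2656
  yellow: (279 − 313.5)² / 313.5 = 3.7967
χ² = 1.2656 + 3.7967 = 5.0623 ≈ 5.062

5.062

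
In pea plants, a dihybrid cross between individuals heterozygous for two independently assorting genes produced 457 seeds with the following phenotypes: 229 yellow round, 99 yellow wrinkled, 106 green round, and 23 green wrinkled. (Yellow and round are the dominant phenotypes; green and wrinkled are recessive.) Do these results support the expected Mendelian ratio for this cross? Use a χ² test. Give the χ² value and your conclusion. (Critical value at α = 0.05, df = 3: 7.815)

A dihybrid F₂ with independent assortment and complete dominance at both loci gives a 9:3:3:1 phenotypic ratio.
Under the 9:3:3:1 hypothesis (Σ ratio = 16, N = 457):
  yellow round: 457 × 9/16 = 257.0625
  yellow wrinkled: 457 × 3/16 = 85.6875
  green round: 457 × 3/16 = 85.6875
  green wrinkled: 457 × 1/16 = 28.5625
χ² = Σ (O − E)² / E
  yellow round: (229 − 257.0625)² / 257.0625 = 3.0635
  yellow wrinkled: (99 − 85.6875)² / 85.6875 = 2.0682
  green round: (106 − 85.6875)² / 85.6875 = 4.8151
  green wrinkled: (23 − 28.5625)² / 28.5625 = 1.0833
χ² = 3.0635 + 2.0682 + 4.8151 + 1.0833 = 11.0301 ≈ 11.030
Degrees of freedom = 4 − 1 = 3; critical value at α = 0.05 is 7.815.
Since 11.030 > 7.815, we reject the null hypothesis — the data do not fit the 9:3:3:1 ratio.

11.030; not consistent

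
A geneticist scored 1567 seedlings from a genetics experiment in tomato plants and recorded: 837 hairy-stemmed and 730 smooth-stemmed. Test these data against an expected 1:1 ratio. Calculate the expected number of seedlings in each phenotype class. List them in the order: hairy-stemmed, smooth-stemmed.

Under the 1:1 hypothesis (Σ ratio = 2, N = 1567):
  hairy-stemmed: 1567 × 1/2 = 783.5
  smooth-stemmed: 1567 × 1/2 = 783.5

783.5, 783.5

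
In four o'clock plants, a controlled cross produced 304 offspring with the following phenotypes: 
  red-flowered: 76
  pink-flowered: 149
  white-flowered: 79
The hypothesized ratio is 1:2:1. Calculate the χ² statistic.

Total ratio parts = 4. Expected numbers out of 304:
  red-flowered: 304 × 1/4 = 76
  pink-flowered: 304 × 2/4 = 152
  white-flowered: 304 × 1/4 = 76
χ² = Σ (O − E)² / E
  red-flowered: (76 − 76)² / 76 = 0.0000
  pink-flowered: (149 − 152)² / 152 = 0.0592
  white-flowered: (79 − 76)² / 76 = 0.1184
χ² = 0.0000 + 0.0592 + 0.1184 = 0.1776 ≈ 0.178

0.178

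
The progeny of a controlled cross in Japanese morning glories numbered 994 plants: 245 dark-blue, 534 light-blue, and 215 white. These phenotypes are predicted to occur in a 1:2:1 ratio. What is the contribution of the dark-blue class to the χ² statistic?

0.049

Total ratio parts = 4. Expected numbers out of 994:
  dark-blue: 994 × 1/4 = 248.5
  light-blue: 994 × 2/4 = 497
  white: 994 × 1/4 = 248.5
Contribution of dark-blue: (245 − 248.5)² / 248.5 = 0.0493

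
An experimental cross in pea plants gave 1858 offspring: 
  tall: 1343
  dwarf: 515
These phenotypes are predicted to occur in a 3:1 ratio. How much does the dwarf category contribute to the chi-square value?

5.490

Expected counts for N = 1858 under a 3:1 ratio (total parts = 4):
  tall: 1858 × 3/4 = 1393.5
  dwarf: 1858 × 1/4 = 464.5
Contribution of dwarf: (515 − 464.5)² / 464.5 = 5.4903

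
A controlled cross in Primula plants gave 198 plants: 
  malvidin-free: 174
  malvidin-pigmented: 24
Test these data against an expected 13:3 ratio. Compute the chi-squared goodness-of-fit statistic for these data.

Total ratio parts = 16. Expected numbers out of 198:
  malvidin-free: 198 × 13/16 = 160.875
  malvidin-pigmented: 198 × 3/16 = 37.125
χ² = Σ (O − E)² / E
  malvidin-free: (174 − 160.875)² / 160.875 = 1.0708
  malvidin-pigmented: (24 − 37.125)² / 37.125 = 4.6402
χ² = 1.0708 + 4.6402 = 5.711

5.711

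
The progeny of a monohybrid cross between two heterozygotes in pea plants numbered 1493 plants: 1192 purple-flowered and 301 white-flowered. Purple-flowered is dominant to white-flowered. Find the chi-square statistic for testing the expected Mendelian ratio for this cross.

For a monohybrid cross between heterozygotes with complete dominance, the expected phenotypic ratio is 3:1.
The 3:1 ratio has 4 parts, so with N = 1493 the expected counts are:
  purple-flowered: 1493 × 3/4 = 1119.75
  white-flowered: 1493 × 1/4 = 373.25
χ² = Σ (O − E)² / E
  purple-flowered: (1192 − 1119.75)² / 1119.75 = 4.6618
  white-flowered: (301 − 373.25)² / 373.25 = 13.9854
χ² = 4.6618 + 13.9854 = 18.6472 ≈ 18.647

18.647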